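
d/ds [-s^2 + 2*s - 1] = 2 - 2*s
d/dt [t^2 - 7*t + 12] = 2*t - 7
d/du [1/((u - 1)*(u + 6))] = (-2*u - 5)/(u^4 + 10*u^3 + 13*u^2 - 60*u + 36)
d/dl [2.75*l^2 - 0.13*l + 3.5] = 5.5*l - 0.13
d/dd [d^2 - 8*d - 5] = 2*d - 8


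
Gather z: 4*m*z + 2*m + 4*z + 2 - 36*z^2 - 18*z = 2*m - 36*z^2 + z*(4*m - 14) + 2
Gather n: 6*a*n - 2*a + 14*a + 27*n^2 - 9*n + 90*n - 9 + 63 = 12*a + 27*n^2 + n*(6*a + 81) + 54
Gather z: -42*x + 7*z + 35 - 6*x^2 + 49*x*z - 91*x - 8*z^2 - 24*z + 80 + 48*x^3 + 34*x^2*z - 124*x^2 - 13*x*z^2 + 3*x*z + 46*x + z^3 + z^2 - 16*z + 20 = 48*x^3 - 130*x^2 - 87*x + z^3 + z^2*(-13*x - 7) + z*(34*x^2 + 52*x - 33) + 135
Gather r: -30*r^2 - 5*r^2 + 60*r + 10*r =-35*r^2 + 70*r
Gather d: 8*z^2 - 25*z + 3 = 8*z^2 - 25*z + 3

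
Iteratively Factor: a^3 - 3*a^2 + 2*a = (a - 2)*(a^2 - a) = (a - 2)*(a - 1)*(a)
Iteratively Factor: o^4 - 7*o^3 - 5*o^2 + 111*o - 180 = (o - 3)*(o^3 - 4*o^2 - 17*o + 60) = (o - 3)^2*(o^2 - o - 20) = (o - 5)*(o - 3)^2*(o + 4)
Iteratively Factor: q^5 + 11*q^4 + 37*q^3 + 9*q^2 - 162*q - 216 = (q - 2)*(q^4 + 13*q^3 + 63*q^2 + 135*q + 108) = (q - 2)*(q + 4)*(q^3 + 9*q^2 + 27*q + 27) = (q - 2)*(q + 3)*(q + 4)*(q^2 + 6*q + 9) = (q - 2)*(q + 3)^2*(q + 4)*(q + 3)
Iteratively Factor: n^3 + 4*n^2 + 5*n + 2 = (n + 1)*(n^2 + 3*n + 2) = (n + 1)^2*(n + 2)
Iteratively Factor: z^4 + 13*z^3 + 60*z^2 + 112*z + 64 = (z + 1)*(z^3 + 12*z^2 + 48*z + 64) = (z + 1)*(z + 4)*(z^2 + 8*z + 16) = (z + 1)*(z + 4)^2*(z + 4)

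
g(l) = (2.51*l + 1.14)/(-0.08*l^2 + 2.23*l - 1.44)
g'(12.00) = 0.13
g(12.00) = 2.27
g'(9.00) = 0.08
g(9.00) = 1.95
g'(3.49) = -0.11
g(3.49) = 1.84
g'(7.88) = 0.06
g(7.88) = 1.87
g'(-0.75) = -0.62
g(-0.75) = 0.24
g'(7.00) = 0.05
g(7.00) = 1.83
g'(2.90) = -0.21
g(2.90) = 1.93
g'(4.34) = -0.03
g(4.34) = 1.79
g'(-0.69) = -0.68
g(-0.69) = 0.20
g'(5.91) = 0.02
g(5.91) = 1.79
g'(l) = (0.16*l - 2.23)*(2.51*l + 1.14)/(-0.08*l^2 + 2.23*l - 1.44)^2 + 2.51/(-0.08*l^2 + 2.23*l - 1.44) = (0.2008*l^2 + 0.1824*l - 6.1566)/(0.0064*l^4 - 0.3568*l^3 + 5.2033*l^2 - 6.4224*l + 2.0736)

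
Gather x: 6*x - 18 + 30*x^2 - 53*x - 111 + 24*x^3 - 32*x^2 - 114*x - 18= 24*x^3 - 2*x^2 - 161*x - 147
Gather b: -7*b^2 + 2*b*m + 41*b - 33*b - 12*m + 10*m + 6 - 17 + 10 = -7*b^2 + b*(2*m + 8) - 2*m - 1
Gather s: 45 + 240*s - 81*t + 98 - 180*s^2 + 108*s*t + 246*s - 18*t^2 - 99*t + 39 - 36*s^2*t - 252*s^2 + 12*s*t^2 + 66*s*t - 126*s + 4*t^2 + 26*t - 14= s^2*(-36*t - 432) + s*(12*t^2 + 174*t + 360) - 14*t^2 - 154*t + 168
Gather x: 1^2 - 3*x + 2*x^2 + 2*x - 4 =2*x^2 - x - 3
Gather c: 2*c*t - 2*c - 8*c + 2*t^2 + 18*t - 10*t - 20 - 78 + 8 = c*(2*t - 10) + 2*t^2 + 8*t - 90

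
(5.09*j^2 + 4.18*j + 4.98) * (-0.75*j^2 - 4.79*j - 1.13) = -3.8175*j^4 - 27.5161*j^3 - 29.5089*j^2 - 28.5776*j - 5.6274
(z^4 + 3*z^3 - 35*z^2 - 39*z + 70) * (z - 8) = z^5 - 5*z^4 - 59*z^3 + 241*z^2 + 382*z - 560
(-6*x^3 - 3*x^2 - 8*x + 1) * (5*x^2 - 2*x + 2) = -30*x^5 - 3*x^4 - 46*x^3 + 15*x^2 - 18*x + 2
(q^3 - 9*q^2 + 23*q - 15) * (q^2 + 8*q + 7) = q^5 - q^4 - 42*q^3 + 106*q^2 + 41*q - 105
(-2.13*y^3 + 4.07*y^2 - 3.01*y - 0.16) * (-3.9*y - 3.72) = 8.307*y^4 - 7.9494*y^3 - 3.4014*y^2 + 11.8212*y + 0.5952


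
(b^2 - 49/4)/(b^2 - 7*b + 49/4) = (2*b + 7)/(2*b - 7)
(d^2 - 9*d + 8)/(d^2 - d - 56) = (d - 1)/(d + 7)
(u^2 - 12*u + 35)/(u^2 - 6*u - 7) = (u - 5)/(u + 1)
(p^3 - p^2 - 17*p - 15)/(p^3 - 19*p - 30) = (p + 1)/(p + 2)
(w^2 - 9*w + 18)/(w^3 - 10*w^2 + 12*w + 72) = (w - 3)/(w^2 - 4*w - 12)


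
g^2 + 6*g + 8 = (g + 2)*(g + 4)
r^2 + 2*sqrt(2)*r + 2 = (r + sqrt(2))^2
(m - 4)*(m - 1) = m^2 - 5*m + 4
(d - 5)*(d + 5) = d^2 - 25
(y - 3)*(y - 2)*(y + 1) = y^3 - 4*y^2 + y + 6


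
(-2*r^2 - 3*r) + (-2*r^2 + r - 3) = -4*r^2 - 2*r - 3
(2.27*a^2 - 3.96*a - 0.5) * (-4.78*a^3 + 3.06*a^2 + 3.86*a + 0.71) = -10.8506*a^5 + 25.875*a^4 - 0.965399999999999*a^3 - 15.2039*a^2 - 4.7416*a - 0.355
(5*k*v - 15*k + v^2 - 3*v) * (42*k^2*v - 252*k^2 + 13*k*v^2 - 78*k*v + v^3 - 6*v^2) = 210*k^3*v^2 - 1890*k^3*v + 3780*k^3 + 107*k^2*v^3 - 963*k^2*v^2 + 1926*k^2*v + 18*k*v^4 - 162*k*v^3 + 324*k*v^2 + v^5 - 9*v^4 + 18*v^3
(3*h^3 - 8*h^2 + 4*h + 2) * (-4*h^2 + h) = -12*h^5 + 35*h^4 - 24*h^3 - 4*h^2 + 2*h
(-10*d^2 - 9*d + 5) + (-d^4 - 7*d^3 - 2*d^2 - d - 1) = -d^4 - 7*d^3 - 12*d^2 - 10*d + 4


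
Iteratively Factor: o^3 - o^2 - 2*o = (o + 1)*(o^2 - 2*o) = o*(o + 1)*(o - 2)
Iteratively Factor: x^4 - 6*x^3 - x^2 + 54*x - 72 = (x + 3)*(x^3 - 9*x^2 + 26*x - 24) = (x - 3)*(x + 3)*(x^2 - 6*x + 8) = (x - 4)*(x - 3)*(x + 3)*(x - 2)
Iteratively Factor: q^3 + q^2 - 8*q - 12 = (q + 2)*(q^2 - q - 6) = (q - 3)*(q + 2)*(q + 2)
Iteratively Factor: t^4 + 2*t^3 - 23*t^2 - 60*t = (t)*(t^3 + 2*t^2 - 23*t - 60) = t*(t + 3)*(t^2 - t - 20) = t*(t - 5)*(t + 3)*(t + 4)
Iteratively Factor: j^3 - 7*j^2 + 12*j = (j)*(j^2 - 7*j + 12) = j*(j - 4)*(j - 3)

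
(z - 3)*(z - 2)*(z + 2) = z^3 - 3*z^2 - 4*z + 12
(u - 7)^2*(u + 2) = u^3 - 12*u^2 + 21*u + 98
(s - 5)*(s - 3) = s^2 - 8*s + 15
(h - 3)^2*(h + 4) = h^3 - 2*h^2 - 15*h + 36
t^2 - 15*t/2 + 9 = (t - 6)*(t - 3/2)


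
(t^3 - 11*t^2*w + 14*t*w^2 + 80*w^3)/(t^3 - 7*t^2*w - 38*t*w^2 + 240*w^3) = (t + 2*w)/(t + 6*w)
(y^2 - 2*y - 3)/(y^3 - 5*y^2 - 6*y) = (y - 3)/(y*(y - 6))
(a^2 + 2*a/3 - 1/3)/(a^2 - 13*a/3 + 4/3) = (a + 1)/(a - 4)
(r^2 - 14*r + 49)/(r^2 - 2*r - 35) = (r - 7)/(r + 5)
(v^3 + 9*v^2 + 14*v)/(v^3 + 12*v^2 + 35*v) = (v + 2)/(v + 5)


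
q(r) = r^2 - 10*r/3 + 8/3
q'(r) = 2*r - 10/3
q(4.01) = 5.38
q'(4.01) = 4.69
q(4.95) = 10.67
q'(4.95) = 6.57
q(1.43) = -0.06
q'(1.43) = -0.47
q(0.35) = 1.62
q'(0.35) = -2.63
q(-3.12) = 22.80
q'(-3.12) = -9.57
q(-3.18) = 23.38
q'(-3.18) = -9.69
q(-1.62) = 10.69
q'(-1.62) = -6.57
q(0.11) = 2.31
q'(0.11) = -3.11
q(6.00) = 18.67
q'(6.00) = 8.67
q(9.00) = 53.67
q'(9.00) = 14.67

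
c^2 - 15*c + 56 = (c - 8)*(c - 7)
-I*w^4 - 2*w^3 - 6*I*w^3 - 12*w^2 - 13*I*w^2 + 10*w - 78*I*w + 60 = (w + 6)*(w - 5*I)*(w + 2*I)*(-I*w + 1)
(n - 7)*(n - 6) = n^2 - 13*n + 42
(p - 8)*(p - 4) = p^2 - 12*p + 32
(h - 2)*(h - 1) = h^2 - 3*h + 2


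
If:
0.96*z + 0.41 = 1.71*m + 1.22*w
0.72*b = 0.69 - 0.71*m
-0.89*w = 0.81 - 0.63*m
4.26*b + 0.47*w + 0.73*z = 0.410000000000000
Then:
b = -0.12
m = 1.09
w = -0.14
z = 1.35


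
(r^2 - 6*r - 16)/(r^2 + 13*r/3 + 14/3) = 3*(r - 8)/(3*r + 7)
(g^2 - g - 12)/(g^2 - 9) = (g - 4)/(g - 3)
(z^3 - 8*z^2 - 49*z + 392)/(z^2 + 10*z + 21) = (z^2 - 15*z + 56)/(z + 3)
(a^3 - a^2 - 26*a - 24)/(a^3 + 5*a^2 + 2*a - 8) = (a^2 - 5*a - 6)/(a^2 + a - 2)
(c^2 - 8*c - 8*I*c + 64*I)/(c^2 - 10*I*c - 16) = (c - 8)/(c - 2*I)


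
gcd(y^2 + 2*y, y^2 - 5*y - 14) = y + 2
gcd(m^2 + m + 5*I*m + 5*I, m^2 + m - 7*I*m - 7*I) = m + 1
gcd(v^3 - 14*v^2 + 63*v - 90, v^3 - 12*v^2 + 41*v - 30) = v^2 - 11*v + 30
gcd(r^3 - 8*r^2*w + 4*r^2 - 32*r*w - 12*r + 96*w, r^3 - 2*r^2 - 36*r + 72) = r^2 + 4*r - 12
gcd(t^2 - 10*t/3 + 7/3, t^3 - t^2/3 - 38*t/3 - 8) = 1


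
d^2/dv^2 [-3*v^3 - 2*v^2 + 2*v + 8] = -18*v - 4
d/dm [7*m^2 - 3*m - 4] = 14*m - 3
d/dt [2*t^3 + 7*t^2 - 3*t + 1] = 6*t^2 + 14*t - 3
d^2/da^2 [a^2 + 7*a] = 2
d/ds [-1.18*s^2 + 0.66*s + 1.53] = 0.66 - 2.36*s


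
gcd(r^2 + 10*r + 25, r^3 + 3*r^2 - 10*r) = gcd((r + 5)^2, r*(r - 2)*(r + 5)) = r + 5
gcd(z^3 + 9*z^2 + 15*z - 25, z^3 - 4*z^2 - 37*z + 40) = z^2 + 4*z - 5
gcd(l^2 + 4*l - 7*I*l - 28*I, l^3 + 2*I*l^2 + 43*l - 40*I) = 1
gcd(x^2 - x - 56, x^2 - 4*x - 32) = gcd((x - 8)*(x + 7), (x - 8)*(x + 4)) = x - 8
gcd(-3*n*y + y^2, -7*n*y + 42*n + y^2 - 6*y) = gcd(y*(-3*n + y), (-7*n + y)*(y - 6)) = 1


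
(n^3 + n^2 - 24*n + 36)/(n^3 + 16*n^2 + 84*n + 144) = (n^2 - 5*n + 6)/(n^2 + 10*n + 24)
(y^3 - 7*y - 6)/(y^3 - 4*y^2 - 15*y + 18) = (y^3 - 7*y - 6)/(y^3 - 4*y^2 - 15*y + 18)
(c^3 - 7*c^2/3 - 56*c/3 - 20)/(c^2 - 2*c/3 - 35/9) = 3*(c^2 - 4*c - 12)/(3*c - 7)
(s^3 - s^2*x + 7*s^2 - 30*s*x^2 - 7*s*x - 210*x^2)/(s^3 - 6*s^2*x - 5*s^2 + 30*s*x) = (s^2 + 5*s*x + 7*s + 35*x)/(s*(s - 5))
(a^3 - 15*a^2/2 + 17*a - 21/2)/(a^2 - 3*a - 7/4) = 2*(a^2 - 4*a + 3)/(2*a + 1)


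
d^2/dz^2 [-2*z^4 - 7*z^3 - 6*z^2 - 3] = -24*z^2 - 42*z - 12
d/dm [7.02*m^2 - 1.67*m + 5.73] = 14.04*m - 1.67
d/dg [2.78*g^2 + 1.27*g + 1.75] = 5.56*g + 1.27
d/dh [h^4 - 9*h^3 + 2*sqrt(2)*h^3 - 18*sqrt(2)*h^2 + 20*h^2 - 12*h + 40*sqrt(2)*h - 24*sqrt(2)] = 4*h^3 - 27*h^2 + 6*sqrt(2)*h^2 - 36*sqrt(2)*h + 40*h - 12 + 40*sqrt(2)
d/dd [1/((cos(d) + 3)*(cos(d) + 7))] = 2*(cos(d) + 5)*sin(d)/((cos(d) + 3)^2*(cos(d) + 7)^2)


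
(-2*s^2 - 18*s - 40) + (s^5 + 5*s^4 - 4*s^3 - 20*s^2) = s^5 + 5*s^4 - 4*s^3 - 22*s^2 - 18*s - 40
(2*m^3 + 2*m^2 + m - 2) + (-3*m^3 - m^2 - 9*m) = -m^3 + m^2 - 8*m - 2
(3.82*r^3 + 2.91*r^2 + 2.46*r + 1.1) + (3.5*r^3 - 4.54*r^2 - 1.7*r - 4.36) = 7.32*r^3 - 1.63*r^2 + 0.76*r - 3.26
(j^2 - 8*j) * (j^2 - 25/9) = j^4 - 8*j^3 - 25*j^2/9 + 200*j/9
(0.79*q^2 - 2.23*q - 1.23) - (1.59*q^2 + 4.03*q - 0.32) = -0.8*q^2 - 6.26*q - 0.91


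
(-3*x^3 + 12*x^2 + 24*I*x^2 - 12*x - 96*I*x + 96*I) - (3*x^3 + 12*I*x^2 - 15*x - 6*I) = -6*x^3 + 12*x^2 + 12*I*x^2 + 3*x - 96*I*x + 102*I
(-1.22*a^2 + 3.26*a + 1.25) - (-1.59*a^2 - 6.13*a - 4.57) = 0.37*a^2 + 9.39*a + 5.82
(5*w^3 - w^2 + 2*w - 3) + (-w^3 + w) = 4*w^3 - w^2 + 3*w - 3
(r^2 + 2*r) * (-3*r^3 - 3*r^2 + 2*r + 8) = -3*r^5 - 9*r^4 - 4*r^3 + 12*r^2 + 16*r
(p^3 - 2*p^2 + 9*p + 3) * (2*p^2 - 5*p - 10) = 2*p^5 - 9*p^4 + 18*p^3 - 19*p^2 - 105*p - 30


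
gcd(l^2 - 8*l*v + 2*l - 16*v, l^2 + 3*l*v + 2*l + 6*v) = l + 2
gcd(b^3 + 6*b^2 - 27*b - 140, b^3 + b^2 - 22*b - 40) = b^2 - b - 20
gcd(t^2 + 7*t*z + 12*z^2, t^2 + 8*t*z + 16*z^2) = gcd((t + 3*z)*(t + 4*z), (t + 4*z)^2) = t + 4*z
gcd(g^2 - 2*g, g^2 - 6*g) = g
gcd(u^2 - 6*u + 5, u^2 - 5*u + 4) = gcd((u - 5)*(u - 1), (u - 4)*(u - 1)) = u - 1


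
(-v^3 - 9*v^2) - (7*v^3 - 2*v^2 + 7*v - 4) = -8*v^3 - 7*v^2 - 7*v + 4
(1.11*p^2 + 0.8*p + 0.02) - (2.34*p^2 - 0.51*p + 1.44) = -1.23*p^2 + 1.31*p - 1.42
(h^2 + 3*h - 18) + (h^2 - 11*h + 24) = 2*h^2 - 8*h + 6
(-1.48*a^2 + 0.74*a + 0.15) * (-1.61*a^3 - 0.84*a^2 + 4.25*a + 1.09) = 2.3828*a^5 + 0.0517999999999998*a^4 - 7.1531*a^3 + 1.4058*a^2 + 1.4441*a + 0.1635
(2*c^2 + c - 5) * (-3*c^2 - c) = -6*c^4 - 5*c^3 + 14*c^2 + 5*c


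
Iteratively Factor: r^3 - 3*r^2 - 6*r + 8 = (r - 1)*(r^2 - 2*r - 8) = (r - 1)*(r + 2)*(r - 4)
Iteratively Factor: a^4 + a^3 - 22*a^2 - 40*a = (a)*(a^3 + a^2 - 22*a - 40) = a*(a + 4)*(a^2 - 3*a - 10) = a*(a - 5)*(a + 4)*(a + 2)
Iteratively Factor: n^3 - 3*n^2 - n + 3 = (n + 1)*(n^2 - 4*n + 3) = (n - 1)*(n + 1)*(n - 3)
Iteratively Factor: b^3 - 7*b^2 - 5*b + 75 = (b + 3)*(b^2 - 10*b + 25) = (b - 5)*(b + 3)*(b - 5)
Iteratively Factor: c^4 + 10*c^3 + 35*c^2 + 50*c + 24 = (c + 3)*(c^3 + 7*c^2 + 14*c + 8) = (c + 3)*(c + 4)*(c^2 + 3*c + 2) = (c + 1)*(c + 3)*(c + 4)*(c + 2)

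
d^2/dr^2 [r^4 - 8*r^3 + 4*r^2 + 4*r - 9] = 12*r^2 - 48*r + 8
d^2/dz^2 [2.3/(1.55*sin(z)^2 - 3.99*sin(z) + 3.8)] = (-22.103*sin(z)^4 + 42.67305*sin(z)^3 + 50.72627*sin(z)^2 - 120.2187*sin(z) + 46.13846)/(1.55*sin(z)^2 - 3.99*sin(z) + 3.8)^3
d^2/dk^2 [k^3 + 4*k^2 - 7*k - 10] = 6*k + 8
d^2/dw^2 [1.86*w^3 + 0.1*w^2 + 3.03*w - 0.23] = 11.16*w + 0.2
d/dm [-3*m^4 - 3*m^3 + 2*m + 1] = -12*m^3 - 9*m^2 + 2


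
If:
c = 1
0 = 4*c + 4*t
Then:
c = 1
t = -1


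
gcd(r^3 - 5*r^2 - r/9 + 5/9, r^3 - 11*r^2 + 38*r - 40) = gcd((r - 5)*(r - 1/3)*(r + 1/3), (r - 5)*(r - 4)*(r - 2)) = r - 5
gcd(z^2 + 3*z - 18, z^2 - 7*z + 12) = z - 3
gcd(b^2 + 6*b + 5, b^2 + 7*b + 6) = b + 1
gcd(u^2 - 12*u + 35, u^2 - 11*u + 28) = u - 7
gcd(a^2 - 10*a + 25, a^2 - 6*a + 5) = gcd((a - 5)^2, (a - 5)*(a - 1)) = a - 5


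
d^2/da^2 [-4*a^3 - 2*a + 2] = -24*a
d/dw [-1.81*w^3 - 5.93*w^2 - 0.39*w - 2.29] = -5.43*w^2 - 11.86*w - 0.39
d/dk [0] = 0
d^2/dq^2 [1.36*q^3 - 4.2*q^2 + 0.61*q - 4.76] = 8.16*q - 8.4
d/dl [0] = 0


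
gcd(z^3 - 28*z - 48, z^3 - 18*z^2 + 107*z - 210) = z - 6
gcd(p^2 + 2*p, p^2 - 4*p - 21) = 1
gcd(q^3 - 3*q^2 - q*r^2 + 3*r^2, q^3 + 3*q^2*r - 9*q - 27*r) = q - 3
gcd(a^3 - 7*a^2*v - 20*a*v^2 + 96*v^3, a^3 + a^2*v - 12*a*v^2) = -a^2 - a*v + 12*v^2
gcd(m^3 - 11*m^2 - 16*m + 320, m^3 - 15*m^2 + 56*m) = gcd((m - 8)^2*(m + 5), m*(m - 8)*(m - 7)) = m - 8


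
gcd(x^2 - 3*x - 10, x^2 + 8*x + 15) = 1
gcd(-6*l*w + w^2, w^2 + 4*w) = w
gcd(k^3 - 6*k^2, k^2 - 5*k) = k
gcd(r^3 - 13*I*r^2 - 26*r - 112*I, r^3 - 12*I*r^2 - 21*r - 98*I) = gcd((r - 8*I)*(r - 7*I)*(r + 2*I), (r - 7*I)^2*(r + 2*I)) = r^2 - 5*I*r + 14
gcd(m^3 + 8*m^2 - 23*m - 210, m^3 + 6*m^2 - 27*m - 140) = m^2 + 2*m - 35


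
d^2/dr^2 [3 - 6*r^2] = -12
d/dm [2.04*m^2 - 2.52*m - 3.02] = 4.08*m - 2.52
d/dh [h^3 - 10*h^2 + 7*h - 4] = 3*h^2 - 20*h + 7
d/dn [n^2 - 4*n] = 2*n - 4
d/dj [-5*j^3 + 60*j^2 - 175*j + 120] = -15*j^2 + 120*j - 175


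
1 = 1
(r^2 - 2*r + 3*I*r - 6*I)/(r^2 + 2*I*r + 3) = (r - 2)/(r - I)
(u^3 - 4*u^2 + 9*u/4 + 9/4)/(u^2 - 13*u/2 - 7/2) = (2*u^2 - 9*u + 9)/(2*(u - 7))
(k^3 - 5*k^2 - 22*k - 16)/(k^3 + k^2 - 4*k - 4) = (k - 8)/(k - 2)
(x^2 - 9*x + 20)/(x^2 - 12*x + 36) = (x^2 - 9*x + 20)/(x^2 - 12*x + 36)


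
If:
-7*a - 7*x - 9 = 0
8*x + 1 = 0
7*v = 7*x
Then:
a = -65/56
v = -1/8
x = -1/8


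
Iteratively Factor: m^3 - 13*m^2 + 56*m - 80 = (m - 5)*(m^2 - 8*m + 16) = (m - 5)*(m - 4)*(m - 4)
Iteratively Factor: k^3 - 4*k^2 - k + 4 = (k - 4)*(k^2 - 1) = (k - 4)*(k + 1)*(k - 1)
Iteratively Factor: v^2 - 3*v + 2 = (v - 2)*(v - 1)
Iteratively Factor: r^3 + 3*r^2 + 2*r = (r)*(r^2 + 3*r + 2) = r*(r + 2)*(r + 1)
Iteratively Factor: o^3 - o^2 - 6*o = (o + 2)*(o^2 - 3*o) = (o - 3)*(o + 2)*(o)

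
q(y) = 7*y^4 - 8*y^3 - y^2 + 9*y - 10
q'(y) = 28*y^3 - 24*y^2 - 2*y + 9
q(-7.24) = 22141.68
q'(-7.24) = -11860.64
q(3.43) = 655.17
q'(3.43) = 849.68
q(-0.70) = -12.37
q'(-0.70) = -10.96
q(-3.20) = 947.11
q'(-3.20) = -1147.86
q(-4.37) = 3152.04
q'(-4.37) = -2777.28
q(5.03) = 3472.81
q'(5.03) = 2955.10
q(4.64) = 2455.72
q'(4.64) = 2280.14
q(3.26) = 522.17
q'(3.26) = 717.50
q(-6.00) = 10700.00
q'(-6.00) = -6891.00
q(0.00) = -10.00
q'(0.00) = 9.00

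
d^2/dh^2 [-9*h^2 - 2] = -18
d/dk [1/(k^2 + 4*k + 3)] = 2*(-k - 2)/(k^2 + 4*k + 3)^2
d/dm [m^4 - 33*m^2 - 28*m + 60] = 4*m^3 - 66*m - 28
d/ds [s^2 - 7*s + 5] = 2*s - 7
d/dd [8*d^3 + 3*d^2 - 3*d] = 24*d^2 + 6*d - 3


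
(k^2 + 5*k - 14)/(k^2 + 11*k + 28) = (k - 2)/(k + 4)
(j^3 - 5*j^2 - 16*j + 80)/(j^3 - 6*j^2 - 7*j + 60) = (j + 4)/(j + 3)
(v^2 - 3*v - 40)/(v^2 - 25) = (v - 8)/(v - 5)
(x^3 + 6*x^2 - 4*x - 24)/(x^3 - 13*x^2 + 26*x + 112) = (x^2 + 4*x - 12)/(x^2 - 15*x + 56)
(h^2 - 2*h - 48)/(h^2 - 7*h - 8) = (h + 6)/(h + 1)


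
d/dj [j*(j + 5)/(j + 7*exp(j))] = (-j*(j + 5)*(7*exp(j) + 1) + (j + 7*exp(j))*(2*j + 5))/(j + 7*exp(j))^2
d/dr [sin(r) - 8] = cos(r)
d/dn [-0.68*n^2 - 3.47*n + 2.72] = -1.36*n - 3.47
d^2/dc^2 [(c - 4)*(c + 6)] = 2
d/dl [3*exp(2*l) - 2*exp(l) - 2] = (6*exp(l) - 2)*exp(l)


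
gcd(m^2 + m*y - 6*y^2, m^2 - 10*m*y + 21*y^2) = 1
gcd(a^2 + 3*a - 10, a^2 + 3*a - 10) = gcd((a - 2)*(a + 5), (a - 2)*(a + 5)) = a^2 + 3*a - 10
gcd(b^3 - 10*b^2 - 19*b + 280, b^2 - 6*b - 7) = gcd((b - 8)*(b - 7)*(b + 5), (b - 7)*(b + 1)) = b - 7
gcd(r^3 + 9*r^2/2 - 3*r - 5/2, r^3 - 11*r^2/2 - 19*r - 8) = r + 1/2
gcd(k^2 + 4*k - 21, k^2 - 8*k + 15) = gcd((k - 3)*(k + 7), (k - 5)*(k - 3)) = k - 3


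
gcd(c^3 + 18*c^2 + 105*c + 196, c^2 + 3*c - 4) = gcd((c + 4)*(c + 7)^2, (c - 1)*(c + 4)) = c + 4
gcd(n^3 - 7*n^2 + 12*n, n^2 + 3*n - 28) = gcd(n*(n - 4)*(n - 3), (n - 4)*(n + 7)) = n - 4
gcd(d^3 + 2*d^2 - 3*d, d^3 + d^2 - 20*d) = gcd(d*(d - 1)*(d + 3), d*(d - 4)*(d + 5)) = d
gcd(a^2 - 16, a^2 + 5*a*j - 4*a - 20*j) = a - 4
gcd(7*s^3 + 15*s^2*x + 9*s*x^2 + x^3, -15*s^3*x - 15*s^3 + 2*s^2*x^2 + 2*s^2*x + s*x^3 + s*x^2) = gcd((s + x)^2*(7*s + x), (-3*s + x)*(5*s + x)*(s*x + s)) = 1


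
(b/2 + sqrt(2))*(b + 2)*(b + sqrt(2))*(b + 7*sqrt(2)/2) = b^4/2 + b^3 + 13*sqrt(2)*b^3/4 + 13*sqrt(2)*b^2/2 + 25*b^2/2 + 7*sqrt(2)*b + 25*b + 14*sqrt(2)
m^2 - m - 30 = (m - 6)*(m + 5)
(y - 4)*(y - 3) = y^2 - 7*y + 12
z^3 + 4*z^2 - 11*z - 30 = (z - 3)*(z + 2)*(z + 5)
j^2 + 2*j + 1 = (j + 1)^2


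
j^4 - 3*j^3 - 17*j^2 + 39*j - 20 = (j - 5)*(j - 1)^2*(j + 4)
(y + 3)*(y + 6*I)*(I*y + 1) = I*y^3 - 5*y^2 + 3*I*y^2 - 15*y + 6*I*y + 18*I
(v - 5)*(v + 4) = v^2 - v - 20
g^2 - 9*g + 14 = (g - 7)*(g - 2)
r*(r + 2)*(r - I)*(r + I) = r^4 + 2*r^3 + r^2 + 2*r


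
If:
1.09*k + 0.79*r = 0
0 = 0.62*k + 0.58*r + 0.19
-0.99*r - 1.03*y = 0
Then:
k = 1.05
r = -1.45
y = 1.40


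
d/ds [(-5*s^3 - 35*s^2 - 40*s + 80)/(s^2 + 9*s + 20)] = 5*(-s^2 - 10*s - 19)/(s^2 + 10*s + 25)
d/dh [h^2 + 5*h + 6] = 2*h + 5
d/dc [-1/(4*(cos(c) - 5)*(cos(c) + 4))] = (sin(c) - sin(2*c))/(4*(cos(c) - 5)^2*(cos(c) + 4)^2)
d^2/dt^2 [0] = 0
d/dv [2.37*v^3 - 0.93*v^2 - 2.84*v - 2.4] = 7.11*v^2 - 1.86*v - 2.84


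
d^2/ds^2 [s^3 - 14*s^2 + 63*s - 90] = 6*s - 28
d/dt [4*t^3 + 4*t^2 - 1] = 4*t*(3*t + 2)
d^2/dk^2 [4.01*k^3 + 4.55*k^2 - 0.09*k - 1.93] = 24.06*k + 9.1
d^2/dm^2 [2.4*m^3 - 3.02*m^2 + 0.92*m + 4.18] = 14.4*m - 6.04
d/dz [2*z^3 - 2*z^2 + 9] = 2*z*(3*z - 2)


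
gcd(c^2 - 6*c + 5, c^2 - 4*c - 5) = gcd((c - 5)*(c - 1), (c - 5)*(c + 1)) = c - 5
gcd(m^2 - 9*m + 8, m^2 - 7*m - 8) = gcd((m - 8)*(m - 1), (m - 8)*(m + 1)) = m - 8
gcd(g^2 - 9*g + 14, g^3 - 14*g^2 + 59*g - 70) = g^2 - 9*g + 14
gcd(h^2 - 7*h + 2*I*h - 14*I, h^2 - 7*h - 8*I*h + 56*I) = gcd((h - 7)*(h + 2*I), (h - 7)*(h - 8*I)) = h - 7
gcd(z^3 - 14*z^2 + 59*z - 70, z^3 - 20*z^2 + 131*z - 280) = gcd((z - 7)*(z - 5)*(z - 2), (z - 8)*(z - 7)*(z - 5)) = z^2 - 12*z + 35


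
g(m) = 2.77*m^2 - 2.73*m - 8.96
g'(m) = 5.54*m - 2.73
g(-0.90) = -4.26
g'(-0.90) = -7.72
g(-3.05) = 25.13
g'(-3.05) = -19.63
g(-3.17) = 27.53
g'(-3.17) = -20.29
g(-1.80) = 4.93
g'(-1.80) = -12.70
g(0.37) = -9.59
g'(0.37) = -0.68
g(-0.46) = -7.12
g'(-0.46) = -5.28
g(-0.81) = -4.93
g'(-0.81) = -7.22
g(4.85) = 42.96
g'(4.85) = 24.14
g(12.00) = 357.16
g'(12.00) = 63.75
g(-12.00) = 422.68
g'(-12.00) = -69.21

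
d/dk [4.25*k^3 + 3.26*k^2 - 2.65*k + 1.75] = 12.75*k^2 + 6.52*k - 2.65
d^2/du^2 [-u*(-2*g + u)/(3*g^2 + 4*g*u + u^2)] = 6*g*(-11*g^3 - 6*g^2*u + 3*g*u^2 + 2*u^3)/(27*g^6 + 108*g^5*u + 171*g^4*u^2 + 136*g^3*u^3 + 57*g^2*u^4 + 12*g*u^5 + u^6)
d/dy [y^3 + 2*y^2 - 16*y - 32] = 3*y^2 + 4*y - 16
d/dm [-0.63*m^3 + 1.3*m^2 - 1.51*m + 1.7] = -1.89*m^2 + 2.6*m - 1.51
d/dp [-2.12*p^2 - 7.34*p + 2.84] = -4.24*p - 7.34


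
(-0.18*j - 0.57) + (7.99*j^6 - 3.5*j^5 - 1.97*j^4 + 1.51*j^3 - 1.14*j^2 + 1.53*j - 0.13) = 7.99*j^6 - 3.5*j^5 - 1.97*j^4 + 1.51*j^3 - 1.14*j^2 + 1.35*j - 0.7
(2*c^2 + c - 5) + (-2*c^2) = c - 5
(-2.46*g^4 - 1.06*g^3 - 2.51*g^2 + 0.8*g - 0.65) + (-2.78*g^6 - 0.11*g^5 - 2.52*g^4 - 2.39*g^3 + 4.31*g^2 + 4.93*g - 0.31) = -2.78*g^6 - 0.11*g^5 - 4.98*g^4 - 3.45*g^3 + 1.8*g^2 + 5.73*g - 0.96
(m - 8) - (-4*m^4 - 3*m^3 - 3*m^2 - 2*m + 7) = 4*m^4 + 3*m^3 + 3*m^2 + 3*m - 15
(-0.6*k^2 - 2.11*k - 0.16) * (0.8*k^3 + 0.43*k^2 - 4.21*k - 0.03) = -0.48*k^5 - 1.946*k^4 + 1.4907*k^3 + 8.8323*k^2 + 0.7369*k + 0.0048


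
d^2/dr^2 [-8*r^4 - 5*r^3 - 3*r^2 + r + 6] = -96*r^2 - 30*r - 6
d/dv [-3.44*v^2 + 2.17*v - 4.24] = 2.17 - 6.88*v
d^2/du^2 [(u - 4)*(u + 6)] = 2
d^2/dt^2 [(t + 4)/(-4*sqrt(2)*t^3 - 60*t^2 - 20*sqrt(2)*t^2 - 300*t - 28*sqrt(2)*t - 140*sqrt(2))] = (-(t + 4)*(3*sqrt(2)*t^2 + 10*sqrt(2)*t + 30*t + 7*sqrt(2) + 75)^2 + (3*sqrt(2)*t^2 + 10*sqrt(2)*t + 30*t + (t + 4)*(3*sqrt(2)*t + 5*sqrt(2) + 15) + 7*sqrt(2) + 75)*(sqrt(2)*t^3 + 5*sqrt(2)*t^2 + 15*t^2 + 7*sqrt(2)*t + 75*t + 35*sqrt(2)))/(2*(sqrt(2)*t^3 + 5*sqrt(2)*t^2 + 15*t^2 + 7*sqrt(2)*t + 75*t + 35*sqrt(2))^3)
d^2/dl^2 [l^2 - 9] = 2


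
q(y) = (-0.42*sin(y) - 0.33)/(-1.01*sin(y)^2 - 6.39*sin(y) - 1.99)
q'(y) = (2.02*sin(y)*cos(y) + 6.39*cos(y))*(-0.42*sin(y) - 0.33)/(-1.01*sin(y)^2 - 6.39*sin(y) - 1.99)^2 - 0.42*cos(y)/(-1.01*sin(y)^2 - 6.39*sin(y) - 1.99) = (-0.6666*sin(y) + 0.2121*cos(2*y) - 1.485)*cos(y)/(1.01*sin(y)^2 + 6.39*sin(y) + 1.99)^2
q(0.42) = 0.11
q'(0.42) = -0.06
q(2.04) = 0.08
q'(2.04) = 0.01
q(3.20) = 0.19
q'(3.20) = 0.47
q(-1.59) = 0.03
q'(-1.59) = 0.00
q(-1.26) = 0.02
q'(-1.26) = -0.03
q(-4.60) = 0.08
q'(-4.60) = 0.00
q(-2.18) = 0.01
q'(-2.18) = 0.09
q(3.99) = -0.01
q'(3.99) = 0.13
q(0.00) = 0.17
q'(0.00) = -0.32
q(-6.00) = 0.12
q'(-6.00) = -0.10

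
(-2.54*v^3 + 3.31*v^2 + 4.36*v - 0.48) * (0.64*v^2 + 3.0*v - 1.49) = -1.6256*v^5 - 5.5016*v^4 + 16.505*v^3 + 7.8409*v^2 - 7.9364*v + 0.7152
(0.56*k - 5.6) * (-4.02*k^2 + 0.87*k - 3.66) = -2.2512*k^3 + 22.9992*k^2 - 6.9216*k + 20.496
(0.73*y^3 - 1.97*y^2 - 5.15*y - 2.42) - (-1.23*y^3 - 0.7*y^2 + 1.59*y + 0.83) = 1.96*y^3 - 1.27*y^2 - 6.74*y - 3.25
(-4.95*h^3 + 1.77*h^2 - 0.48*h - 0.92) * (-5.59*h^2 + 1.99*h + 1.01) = 27.6705*h^5 - 19.7448*h^4 + 1.206*h^3 + 5.9753*h^2 - 2.3156*h - 0.9292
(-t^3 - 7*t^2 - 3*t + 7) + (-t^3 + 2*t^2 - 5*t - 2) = -2*t^3 - 5*t^2 - 8*t + 5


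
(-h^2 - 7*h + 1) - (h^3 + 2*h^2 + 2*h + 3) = -h^3 - 3*h^2 - 9*h - 2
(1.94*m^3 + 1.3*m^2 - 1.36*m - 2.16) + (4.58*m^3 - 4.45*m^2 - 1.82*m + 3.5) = 6.52*m^3 - 3.15*m^2 - 3.18*m + 1.34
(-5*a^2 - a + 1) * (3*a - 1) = -15*a^3 + 2*a^2 + 4*a - 1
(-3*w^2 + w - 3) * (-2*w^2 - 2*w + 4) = 6*w^4 + 4*w^3 - 8*w^2 + 10*w - 12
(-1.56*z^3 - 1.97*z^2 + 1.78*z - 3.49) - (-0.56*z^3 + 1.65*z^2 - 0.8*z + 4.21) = -1.0*z^3 - 3.62*z^2 + 2.58*z - 7.7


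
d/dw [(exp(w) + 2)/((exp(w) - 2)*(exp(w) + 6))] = (-exp(2*w) - 4*exp(w) - 20)*exp(w)/(exp(4*w) + 8*exp(3*w) - 8*exp(2*w) - 96*exp(w) + 144)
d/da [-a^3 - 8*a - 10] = -3*a^2 - 8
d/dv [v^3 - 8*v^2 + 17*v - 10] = 3*v^2 - 16*v + 17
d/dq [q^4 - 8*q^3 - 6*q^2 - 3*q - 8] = 4*q^3 - 24*q^2 - 12*q - 3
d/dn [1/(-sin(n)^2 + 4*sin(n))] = 2*(sin(n) - 2)*cos(n)/((sin(n) - 4)^2*sin(n)^2)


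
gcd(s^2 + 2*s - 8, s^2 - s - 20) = s + 4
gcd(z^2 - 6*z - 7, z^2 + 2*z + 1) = z + 1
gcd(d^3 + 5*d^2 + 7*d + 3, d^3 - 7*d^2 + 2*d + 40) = 1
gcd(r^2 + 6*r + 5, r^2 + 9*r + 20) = r + 5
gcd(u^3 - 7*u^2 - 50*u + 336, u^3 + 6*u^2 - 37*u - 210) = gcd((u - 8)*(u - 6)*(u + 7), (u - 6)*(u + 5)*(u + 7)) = u^2 + u - 42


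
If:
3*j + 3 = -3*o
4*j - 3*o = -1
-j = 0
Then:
No Solution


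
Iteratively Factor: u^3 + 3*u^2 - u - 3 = (u + 3)*(u^2 - 1) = (u - 1)*(u + 3)*(u + 1)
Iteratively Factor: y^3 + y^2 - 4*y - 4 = (y + 2)*(y^2 - y - 2) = (y + 1)*(y + 2)*(y - 2)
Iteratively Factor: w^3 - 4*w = (w)*(w^2 - 4) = w*(w + 2)*(w - 2)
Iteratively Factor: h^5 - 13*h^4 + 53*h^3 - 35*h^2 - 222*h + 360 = (h - 3)*(h^4 - 10*h^3 + 23*h^2 + 34*h - 120) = (h - 4)*(h - 3)*(h^3 - 6*h^2 - h + 30) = (h - 4)*(h - 3)*(h + 2)*(h^2 - 8*h + 15) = (h - 4)*(h - 3)^2*(h + 2)*(h - 5)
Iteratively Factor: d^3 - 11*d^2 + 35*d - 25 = (d - 1)*(d^2 - 10*d + 25) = (d - 5)*(d - 1)*(d - 5)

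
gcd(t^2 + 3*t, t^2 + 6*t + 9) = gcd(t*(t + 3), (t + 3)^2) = t + 3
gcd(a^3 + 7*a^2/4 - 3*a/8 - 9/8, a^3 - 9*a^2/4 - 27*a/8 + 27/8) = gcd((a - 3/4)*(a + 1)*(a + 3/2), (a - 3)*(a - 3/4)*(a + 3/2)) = a^2 + 3*a/4 - 9/8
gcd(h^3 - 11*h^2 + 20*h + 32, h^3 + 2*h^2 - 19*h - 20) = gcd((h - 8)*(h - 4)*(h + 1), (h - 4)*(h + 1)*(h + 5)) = h^2 - 3*h - 4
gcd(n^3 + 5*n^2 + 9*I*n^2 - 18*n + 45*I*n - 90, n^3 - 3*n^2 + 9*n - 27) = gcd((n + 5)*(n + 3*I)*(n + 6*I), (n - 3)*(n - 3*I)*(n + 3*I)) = n + 3*I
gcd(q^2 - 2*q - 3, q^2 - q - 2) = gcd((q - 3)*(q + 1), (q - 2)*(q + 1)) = q + 1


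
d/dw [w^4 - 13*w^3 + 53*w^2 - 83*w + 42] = 4*w^3 - 39*w^2 + 106*w - 83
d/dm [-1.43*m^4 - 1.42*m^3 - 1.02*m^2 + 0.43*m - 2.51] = -5.72*m^3 - 4.26*m^2 - 2.04*m + 0.43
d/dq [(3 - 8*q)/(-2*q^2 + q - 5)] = (16*q^2 - 8*q - (4*q - 1)*(8*q - 3) + 40)/(2*q^2 - q + 5)^2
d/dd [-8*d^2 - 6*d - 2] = -16*d - 6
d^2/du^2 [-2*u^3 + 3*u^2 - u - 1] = 6 - 12*u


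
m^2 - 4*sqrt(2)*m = m*(m - 4*sqrt(2))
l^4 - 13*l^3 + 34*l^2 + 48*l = l*(l - 8)*(l - 6)*(l + 1)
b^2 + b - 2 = (b - 1)*(b + 2)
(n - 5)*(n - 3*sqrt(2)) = n^2 - 5*n - 3*sqrt(2)*n + 15*sqrt(2)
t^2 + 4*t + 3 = (t + 1)*(t + 3)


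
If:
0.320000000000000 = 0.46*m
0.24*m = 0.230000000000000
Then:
No Solution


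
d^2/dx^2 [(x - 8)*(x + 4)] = 2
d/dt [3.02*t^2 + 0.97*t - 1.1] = 6.04*t + 0.97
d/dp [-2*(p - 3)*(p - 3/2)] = 9 - 4*p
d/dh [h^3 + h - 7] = 3*h^2 + 1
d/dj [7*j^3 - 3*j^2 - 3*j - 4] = 21*j^2 - 6*j - 3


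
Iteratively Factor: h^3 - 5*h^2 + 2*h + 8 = (h + 1)*(h^2 - 6*h + 8) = (h - 2)*(h + 1)*(h - 4)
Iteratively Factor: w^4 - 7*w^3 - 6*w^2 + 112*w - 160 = (w - 5)*(w^3 - 2*w^2 - 16*w + 32) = (w - 5)*(w - 4)*(w^2 + 2*w - 8) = (w - 5)*(w - 4)*(w + 4)*(w - 2)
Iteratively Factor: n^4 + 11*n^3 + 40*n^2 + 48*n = (n + 4)*(n^3 + 7*n^2 + 12*n) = (n + 4)^2*(n^2 + 3*n) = n*(n + 4)^2*(n + 3)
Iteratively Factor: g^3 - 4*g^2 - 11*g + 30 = (g - 5)*(g^2 + g - 6) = (g - 5)*(g + 3)*(g - 2)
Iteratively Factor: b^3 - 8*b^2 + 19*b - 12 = (b - 4)*(b^2 - 4*b + 3) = (b - 4)*(b - 3)*(b - 1)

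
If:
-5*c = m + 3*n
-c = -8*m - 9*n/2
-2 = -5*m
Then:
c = 26/85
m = 2/5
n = -164/255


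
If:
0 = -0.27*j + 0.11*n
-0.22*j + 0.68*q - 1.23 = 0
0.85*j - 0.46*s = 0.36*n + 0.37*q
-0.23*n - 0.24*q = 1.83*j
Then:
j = -0.18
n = -0.43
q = 1.75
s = -1.40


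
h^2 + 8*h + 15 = (h + 3)*(h + 5)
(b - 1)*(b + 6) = b^2 + 5*b - 6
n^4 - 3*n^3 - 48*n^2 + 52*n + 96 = (n - 8)*(n - 2)*(n + 1)*(n + 6)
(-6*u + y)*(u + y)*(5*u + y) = -30*u^3 - 31*u^2*y + y^3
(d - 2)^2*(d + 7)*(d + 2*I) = d^4 + 3*d^3 + 2*I*d^3 - 24*d^2 + 6*I*d^2 + 28*d - 48*I*d + 56*I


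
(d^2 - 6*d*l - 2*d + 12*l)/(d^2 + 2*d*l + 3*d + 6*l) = (d^2 - 6*d*l - 2*d + 12*l)/(d^2 + 2*d*l + 3*d + 6*l)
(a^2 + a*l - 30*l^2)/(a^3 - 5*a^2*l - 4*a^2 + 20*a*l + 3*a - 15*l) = (a + 6*l)/(a^2 - 4*a + 3)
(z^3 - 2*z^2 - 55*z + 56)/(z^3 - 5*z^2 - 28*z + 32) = (z + 7)/(z + 4)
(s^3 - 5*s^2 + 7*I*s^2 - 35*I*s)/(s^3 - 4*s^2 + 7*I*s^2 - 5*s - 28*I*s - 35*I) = s/(s + 1)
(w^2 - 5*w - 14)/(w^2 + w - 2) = (w - 7)/(w - 1)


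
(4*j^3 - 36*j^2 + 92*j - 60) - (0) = 4*j^3 - 36*j^2 + 92*j - 60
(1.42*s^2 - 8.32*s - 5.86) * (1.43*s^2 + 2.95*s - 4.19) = 2.0306*s^4 - 7.7086*s^3 - 38.8736*s^2 + 17.5738*s + 24.5534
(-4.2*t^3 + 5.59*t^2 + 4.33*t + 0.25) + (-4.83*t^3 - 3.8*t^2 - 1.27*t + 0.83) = -9.03*t^3 + 1.79*t^2 + 3.06*t + 1.08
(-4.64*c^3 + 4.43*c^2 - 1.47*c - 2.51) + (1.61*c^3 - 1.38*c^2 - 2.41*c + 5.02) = -3.03*c^3 + 3.05*c^2 - 3.88*c + 2.51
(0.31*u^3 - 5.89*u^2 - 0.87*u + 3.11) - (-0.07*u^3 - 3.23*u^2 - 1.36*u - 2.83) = 0.38*u^3 - 2.66*u^2 + 0.49*u + 5.94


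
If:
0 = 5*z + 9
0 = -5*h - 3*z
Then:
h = 27/25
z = -9/5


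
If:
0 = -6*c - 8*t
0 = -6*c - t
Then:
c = 0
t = 0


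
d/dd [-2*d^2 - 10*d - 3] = -4*d - 10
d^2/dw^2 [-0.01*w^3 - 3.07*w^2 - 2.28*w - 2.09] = -0.06*w - 6.14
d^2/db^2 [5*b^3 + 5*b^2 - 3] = 30*b + 10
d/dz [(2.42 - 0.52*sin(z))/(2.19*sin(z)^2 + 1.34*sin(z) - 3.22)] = (1.1388*sin(z)^2 - 10.5996*sin(z) - 1.5684)*cos(z)/(4.7961*sin(z)^4 + 5.8692*sin(z)^3 - 12.308*sin(z)^2 - 8.6296*sin(z) + 10.3684)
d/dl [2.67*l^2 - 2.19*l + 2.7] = 5.34*l - 2.19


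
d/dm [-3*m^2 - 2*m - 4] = -6*m - 2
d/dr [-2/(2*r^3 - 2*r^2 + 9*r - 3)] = 2*(6*r^2 - 4*r + 9)/(2*r^3 - 2*r^2 + 9*r - 3)^2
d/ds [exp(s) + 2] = exp(s)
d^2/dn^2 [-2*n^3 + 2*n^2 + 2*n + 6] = 4 - 12*n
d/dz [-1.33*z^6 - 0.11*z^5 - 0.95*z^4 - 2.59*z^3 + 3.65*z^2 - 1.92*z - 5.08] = -7.98*z^5 - 0.55*z^4 - 3.8*z^3 - 7.77*z^2 + 7.3*z - 1.92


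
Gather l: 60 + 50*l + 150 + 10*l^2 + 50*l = 10*l^2 + 100*l + 210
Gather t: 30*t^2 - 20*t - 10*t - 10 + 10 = 30*t^2 - 30*t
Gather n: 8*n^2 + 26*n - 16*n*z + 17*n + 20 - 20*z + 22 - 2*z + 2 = 8*n^2 + n*(43 - 16*z) - 22*z + 44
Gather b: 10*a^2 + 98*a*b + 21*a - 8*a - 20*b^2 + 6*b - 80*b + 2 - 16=10*a^2 + 13*a - 20*b^2 + b*(98*a - 74) - 14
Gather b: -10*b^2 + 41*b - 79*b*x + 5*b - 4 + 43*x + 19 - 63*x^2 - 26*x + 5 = -10*b^2 + b*(46 - 79*x) - 63*x^2 + 17*x + 20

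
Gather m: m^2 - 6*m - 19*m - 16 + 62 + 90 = m^2 - 25*m + 136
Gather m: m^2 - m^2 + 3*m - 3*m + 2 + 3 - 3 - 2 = 0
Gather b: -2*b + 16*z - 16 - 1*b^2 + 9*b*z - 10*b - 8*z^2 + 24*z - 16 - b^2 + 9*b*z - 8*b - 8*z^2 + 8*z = -2*b^2 + b*(18*z - 20) - 16*z^2 + 48*z - 32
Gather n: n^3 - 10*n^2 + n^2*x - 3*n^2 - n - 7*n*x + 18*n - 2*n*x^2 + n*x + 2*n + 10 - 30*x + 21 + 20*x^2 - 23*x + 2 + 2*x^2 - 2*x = n^3 + n^2*(x - 13) + n*(-2*x^2 - 6*x + 19) + 22*x^2 - 55*x + 33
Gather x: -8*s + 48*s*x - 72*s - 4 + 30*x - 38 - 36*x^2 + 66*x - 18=-80*s - 36*x^2 + x*(48*s + 96) - 60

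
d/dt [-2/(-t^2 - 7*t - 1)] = 2*(-2*t - 7)/(t^2 + 7*t + 1)^2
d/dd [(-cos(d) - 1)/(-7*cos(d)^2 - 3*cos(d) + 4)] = 7*sin(d)/(7*cos(d) - 4)^2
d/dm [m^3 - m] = 3*m^2 - 1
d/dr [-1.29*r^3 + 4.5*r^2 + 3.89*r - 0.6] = -3.87*r^2 + 9.0*r + 3.89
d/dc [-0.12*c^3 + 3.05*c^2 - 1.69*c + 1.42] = -0.36*c^2 + 6.1*c - 1.69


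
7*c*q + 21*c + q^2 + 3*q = (7*c + q)*(q + 3)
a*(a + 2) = a^2 + 2*a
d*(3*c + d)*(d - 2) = 3*c*d^2 - 6*c*d + d^3 - 2*d^2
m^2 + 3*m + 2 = (m + 1)*(m + 2)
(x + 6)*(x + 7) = x^2 + 13*x + 42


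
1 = 1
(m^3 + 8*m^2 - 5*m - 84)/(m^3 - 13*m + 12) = (m + 7)/(m - 1)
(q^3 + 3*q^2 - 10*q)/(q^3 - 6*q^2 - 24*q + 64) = q*(q + 5)/(q^2 - 4*q - 32)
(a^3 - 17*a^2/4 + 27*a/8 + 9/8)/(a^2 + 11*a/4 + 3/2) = (8*a^3 - 34*a^2 + 27*a + 9)/(2*(4*a^2 + 11*a + 6))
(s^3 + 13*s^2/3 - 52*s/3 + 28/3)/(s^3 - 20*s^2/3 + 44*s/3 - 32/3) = (3*s^2 + 19*s - 14)/(3*s^2 - 14*s + 16)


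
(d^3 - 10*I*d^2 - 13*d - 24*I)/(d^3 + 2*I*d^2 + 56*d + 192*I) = (d^2 - 2*I*d + 3)/(d^2 + 10*I*d - 24)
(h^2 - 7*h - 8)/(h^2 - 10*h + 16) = (h + 1)/(h - 2)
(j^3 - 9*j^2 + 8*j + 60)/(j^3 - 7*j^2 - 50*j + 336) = (j^2 - 3*j - 10)/(j^2 - j - 56)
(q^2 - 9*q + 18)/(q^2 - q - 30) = (q - 3)/(q + 5)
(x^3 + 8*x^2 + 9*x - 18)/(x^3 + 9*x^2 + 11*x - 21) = (x + 6)/(x + 7)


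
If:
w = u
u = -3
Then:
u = -3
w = -3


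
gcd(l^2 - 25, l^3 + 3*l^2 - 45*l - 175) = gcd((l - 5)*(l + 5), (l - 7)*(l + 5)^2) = l + 5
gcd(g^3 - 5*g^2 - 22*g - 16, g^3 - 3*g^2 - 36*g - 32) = g^2 - 7*g - 8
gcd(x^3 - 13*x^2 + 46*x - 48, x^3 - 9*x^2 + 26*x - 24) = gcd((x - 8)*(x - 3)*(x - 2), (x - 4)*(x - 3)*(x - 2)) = x^2 - 5*x + 6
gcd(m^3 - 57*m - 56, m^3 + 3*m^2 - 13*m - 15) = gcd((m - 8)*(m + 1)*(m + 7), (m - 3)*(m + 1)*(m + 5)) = m + 1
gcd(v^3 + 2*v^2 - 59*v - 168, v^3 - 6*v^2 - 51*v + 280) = v^2 - v - 56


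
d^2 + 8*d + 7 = (d + 1)*(d + 7)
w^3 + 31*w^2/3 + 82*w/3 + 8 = (w + 1/3)*(w + 4)*(w + 6)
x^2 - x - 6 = (x - 3)*(x + 2)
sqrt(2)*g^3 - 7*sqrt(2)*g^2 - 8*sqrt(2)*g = g*(g - 8)*(sqrt(2)*g + sqrt(2))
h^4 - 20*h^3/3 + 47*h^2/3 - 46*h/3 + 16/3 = (h - 8/3)*(h - 2)*(h - 1)^2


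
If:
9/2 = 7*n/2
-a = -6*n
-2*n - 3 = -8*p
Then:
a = 54/7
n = 9/7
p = 39/56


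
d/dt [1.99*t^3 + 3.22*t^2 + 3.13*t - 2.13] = 5.97*t^2 + 6.44*t + 3.13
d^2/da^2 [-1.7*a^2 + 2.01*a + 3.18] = -3.40000000000000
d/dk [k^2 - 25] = 2*k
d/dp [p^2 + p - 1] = 2*p + 1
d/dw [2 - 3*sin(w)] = -3*cos(w)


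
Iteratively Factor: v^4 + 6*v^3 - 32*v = (v + 4)*(v^3 + 2*v^2 - 8*v) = (v + 4)^2*(v^2 - 2*v) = v*(v + 4)^2*(v - 2)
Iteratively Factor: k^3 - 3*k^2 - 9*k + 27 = (k - 3)*(k^2 - 9) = (k - 3)^2*(k + 3)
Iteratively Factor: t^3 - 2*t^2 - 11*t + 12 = (t - 1)*(t^2 - t - 12) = (t - 4)*(t - 1)*(t + 3)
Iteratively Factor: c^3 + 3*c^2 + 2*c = (c + 2)*(c^2 + c) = (c + 1)*(c + 2)*(c)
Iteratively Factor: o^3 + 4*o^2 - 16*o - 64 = (o - 4)*(o^2 + 8*o + 16) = (o - 4)*(o + 4)*(o + 4)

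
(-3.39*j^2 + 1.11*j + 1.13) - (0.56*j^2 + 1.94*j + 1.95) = -3.95*j^2 - 0.83*j - 0.82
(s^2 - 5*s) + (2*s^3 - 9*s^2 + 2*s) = 2*s^3 - 8*s^2 - 3*s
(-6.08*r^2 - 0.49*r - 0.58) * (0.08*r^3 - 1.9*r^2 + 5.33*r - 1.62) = -0.4864*r^5 + 11.5128*r^4 - 31.5218*r^3 + 8.3399*r^2 - 2.2976*r + 0.9396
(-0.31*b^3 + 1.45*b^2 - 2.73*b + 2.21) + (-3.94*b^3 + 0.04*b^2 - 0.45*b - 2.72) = -4.25*b^3 + 1.49*b^2 - 3.18*b - 0.51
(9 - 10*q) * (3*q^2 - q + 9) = -30*q^3 + 37*q^2 - 99*q + 81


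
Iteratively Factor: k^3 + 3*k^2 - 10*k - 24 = (k + 2)*(k^2 + k - 12) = (k + 2)*(k + 4)*(k - 3)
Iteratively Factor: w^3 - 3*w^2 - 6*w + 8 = (w - 4)*(w^2 + w - 2) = (w - 4)*(w + 2)*(w - 1)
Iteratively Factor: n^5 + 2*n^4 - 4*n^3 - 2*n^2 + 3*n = (n - 1)*(n^4 + 3*n^3 - n^2 - 3*n) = (n - 1)*(n + 1)*(n^3 + 2*n^2 - 3*n) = (n - 1)*(n + 1)*(n + 3)*(n^2 - n) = (n - 1)^2*(n + 1)*(n + 3)*(n)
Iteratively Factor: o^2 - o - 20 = (o - 5)*(o + 4)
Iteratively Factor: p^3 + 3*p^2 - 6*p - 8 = (p - 2)*(p^2 + 5*p + 4) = (p - 2)*(p + 4)*(p + 1)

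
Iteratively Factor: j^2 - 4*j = (j - 4)*(j)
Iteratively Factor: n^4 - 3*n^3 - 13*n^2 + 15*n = (n)*(n^3 - 3*n^2 - 13*n + 15) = n*(n - 1)*(n^2 - 2*n - 15) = n*(n - 1)*(n + 3)*(n - 5)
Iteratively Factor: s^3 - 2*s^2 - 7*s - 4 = (s + 1)*(s^2 - 3*s - 4) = (s - 4)*(s + 1)*(s + 1)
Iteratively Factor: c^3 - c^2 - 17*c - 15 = (c + 3)*(c^2 - 4*c - 5) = (c + 1)*(c + 3)*(c - 5)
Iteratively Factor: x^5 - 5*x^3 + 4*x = (x + 1)*(x^4 - x^3 - 4*x^2 + 4*x) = (x + 1)*(x + 2)*(x^3 - 3*x^2 + 2*x) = x*(x + 1)*(x + 2)*(x^2 - 3*x + 2) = x*(x - 2)*(x + 1)*(x + 2)*(x - 1)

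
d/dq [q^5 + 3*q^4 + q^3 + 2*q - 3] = 5*q^4 + 12*q^3 + 3*q^2 + 2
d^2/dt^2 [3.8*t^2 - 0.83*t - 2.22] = 7.60000000000000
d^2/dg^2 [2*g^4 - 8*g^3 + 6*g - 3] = 24*g*(g - 2)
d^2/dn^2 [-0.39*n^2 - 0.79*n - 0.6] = -0.780000000000000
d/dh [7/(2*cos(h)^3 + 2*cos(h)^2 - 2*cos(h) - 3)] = 56*(3*cos(h)^2 + 2*cos(h) - 1)*sin(h)/(-4*sin(h)^2 - cos(h) + cos(3*h) - 2)^2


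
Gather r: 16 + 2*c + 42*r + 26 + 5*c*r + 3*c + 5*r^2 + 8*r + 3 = 5*c + 5*r^2 + r*(5*c + 50) + 45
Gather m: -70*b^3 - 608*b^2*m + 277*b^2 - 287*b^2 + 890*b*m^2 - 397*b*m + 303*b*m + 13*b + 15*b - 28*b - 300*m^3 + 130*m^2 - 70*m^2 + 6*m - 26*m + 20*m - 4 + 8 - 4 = -70*b^3 - 10*b^2 - 300*m^3 + m^2*(890*b + 60) + m*(-608*b^2 - 94*b)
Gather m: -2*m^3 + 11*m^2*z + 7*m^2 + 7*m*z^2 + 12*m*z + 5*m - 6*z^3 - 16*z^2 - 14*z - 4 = -2*m^3 + m^2*(11*z + 7) + m*(7*z^2 + 12*z + 5) - 6*z^3 - 16*z^2 - 14*z - 4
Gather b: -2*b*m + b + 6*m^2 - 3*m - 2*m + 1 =b*(1 - 2*m) + 6*m^2 - 5*m + 1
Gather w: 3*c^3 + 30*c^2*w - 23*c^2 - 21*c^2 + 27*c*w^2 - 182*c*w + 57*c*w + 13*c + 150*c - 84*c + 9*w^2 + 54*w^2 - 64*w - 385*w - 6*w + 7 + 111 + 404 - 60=3*c^3 - 44*c^2 + 79*c + w^2*(27*c + 63) + w*(30*c^2 - 125*c - 455) + 462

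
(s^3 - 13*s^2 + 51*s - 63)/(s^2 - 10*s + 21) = s - 3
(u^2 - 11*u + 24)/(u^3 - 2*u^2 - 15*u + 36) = (u - 8)/(u^2 + u - 12)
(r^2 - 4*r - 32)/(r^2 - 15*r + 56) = (r + 4)/(r - 7)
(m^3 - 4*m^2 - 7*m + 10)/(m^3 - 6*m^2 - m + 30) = (m - 1)/(m - 3)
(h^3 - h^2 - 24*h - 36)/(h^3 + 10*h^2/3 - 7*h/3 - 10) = 3*(h - 6)/(3*h - 5)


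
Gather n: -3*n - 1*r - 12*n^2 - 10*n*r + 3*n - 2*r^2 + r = -12*n^2 - 10*n*r - 2*r^2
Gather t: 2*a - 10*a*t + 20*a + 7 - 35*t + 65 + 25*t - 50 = 22*a + t*(-10*a - 10) + 22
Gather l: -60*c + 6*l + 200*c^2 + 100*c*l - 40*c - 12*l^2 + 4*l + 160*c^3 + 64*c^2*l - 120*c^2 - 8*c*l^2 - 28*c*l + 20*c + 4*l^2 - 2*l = 160*c^3 + 80*c^2 - 80*c + l^2*(-8*c - 8) + l*(64*c^2 + 72*c + 8)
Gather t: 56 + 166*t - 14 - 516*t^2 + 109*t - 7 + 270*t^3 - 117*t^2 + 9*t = 270*t^3 - 633*t^2 + 284*t + 35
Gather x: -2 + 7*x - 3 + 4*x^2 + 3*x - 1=4*x^2 + 10*x - 6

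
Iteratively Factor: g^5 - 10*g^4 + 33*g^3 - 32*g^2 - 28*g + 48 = (g - 3)*(g^4 - 7*g^3 + 12*g^2 + 4*g - 16) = (g - 3)*(g - 2)*(g^3 - 5*g^2 + 2*g + 8) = (g - 4)*(g - 3)*(g - 2)*(g^2 - g - 2) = (g - 4)*(g - 3)*(g - 2)^2*(g + 1)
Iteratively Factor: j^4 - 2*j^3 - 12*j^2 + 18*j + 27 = (j - 3)*(j^3 + j^2 - 9*j - 9) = (j - 3)*(j + 3)*(j^2 - 2*j - 3) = (j - 3)^2*(j + 3)*(j + 1)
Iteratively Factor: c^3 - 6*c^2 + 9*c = (c - 3)*(c^2 - 3*c) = (c - 3)^2*(c)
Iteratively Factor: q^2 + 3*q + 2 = (q + 2)*(q + 1)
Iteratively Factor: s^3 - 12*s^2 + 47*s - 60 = (s - 3)*(s^2 - 9*s + 20) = (s - 4)*(s - 3)*(s - 5)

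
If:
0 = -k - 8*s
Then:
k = -8*s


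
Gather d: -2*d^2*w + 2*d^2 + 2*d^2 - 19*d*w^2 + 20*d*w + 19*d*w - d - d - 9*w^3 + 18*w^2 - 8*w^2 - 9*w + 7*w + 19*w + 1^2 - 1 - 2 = d^2*(4 - 2*w) + d*(-19*w^2 + 39*w - 2) - 9*w^3 + 10*w^2 + 17*w - 2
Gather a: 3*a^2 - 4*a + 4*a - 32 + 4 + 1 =3*a^2 - 27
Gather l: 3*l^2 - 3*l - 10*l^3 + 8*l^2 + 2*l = -10*l^3 + 11*l^2 - l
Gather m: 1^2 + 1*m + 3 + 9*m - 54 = 10*m - 50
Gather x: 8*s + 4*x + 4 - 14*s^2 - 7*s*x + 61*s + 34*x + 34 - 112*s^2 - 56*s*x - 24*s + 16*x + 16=-126*s^2 + 45*s + x*(54 - 63*s) + 54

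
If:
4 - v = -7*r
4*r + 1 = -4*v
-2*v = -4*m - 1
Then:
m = -7/64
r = -17/32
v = 9/32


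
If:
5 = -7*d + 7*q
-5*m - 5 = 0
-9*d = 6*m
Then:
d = 2/3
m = -1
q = 29/21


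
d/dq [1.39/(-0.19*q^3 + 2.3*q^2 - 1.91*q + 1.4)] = (0.7923*q^2 - 6.394*q + 2.6549)/(0.19*q^3 - 2.3*q^2 + 1.91*q - 1.4)^2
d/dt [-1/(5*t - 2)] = 5/(5*t - 2)^2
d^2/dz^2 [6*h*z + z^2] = 2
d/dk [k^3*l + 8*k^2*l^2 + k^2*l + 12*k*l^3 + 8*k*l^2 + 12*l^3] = l*(3*k^2 + 16*k*l + 2*k + 12*l^2 + 8*l)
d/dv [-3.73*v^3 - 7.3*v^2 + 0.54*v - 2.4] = -11.19*v^2 - 14.6*v + 0.54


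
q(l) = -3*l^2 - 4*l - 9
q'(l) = -6*l - 4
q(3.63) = -63.05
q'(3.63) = -25.78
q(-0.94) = -7.89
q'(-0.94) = 1.64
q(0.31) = -10.53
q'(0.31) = -5.86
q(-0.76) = -7.69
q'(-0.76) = 0.56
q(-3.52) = -32.09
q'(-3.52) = 17.12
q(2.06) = -29.97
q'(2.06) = -16.36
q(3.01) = -48.22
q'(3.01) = -22.06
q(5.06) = -106.05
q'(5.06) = -34.36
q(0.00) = -9.00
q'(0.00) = -4.00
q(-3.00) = -24.00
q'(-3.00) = 14.00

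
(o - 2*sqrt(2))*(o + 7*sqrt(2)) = o^2 + 5*sqrt(2)*o - 28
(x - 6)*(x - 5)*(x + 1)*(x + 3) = x^4 - 7*x^3 - 11*x^2 + 87*x + 90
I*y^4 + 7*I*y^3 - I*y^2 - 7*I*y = y*(y - 1)*(y + 7)*(I*y + I)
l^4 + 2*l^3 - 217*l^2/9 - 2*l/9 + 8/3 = (l - 4)*(l - 1/3)*(l + 1/3)*(l + 6)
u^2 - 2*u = u*(u - 2)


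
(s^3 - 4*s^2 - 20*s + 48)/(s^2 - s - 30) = (s^2 + 2*s - 8)/(s + 5)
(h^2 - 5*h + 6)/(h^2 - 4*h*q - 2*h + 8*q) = (3 - h)/(-h + 4*q)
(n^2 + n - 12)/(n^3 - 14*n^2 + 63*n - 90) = (n + 4)/(n^2 - 11*n + 30)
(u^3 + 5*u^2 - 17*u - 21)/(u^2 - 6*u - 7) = (u^2 + 4*u - 21)/(u - 7)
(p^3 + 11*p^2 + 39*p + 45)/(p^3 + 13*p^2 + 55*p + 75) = (p + 3)/(p + 5)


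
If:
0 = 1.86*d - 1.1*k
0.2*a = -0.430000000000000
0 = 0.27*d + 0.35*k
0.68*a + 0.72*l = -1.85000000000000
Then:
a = -2.15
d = 0.00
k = 0.00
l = -0.54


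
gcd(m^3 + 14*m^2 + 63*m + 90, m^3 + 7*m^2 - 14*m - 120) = m^2 + 11*m + 30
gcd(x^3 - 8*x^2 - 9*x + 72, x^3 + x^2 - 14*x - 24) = x + 3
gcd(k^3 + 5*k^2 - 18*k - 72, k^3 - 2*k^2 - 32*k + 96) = k^2 + 2*k - 24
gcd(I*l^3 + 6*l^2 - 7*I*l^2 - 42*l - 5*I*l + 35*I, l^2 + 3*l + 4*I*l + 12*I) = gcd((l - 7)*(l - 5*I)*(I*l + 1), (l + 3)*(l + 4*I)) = 1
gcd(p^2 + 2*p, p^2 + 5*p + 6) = p + 2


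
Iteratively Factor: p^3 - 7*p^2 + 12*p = (p)*(p^2 - 7*p + 12) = p*(p - 4)*(p - 3)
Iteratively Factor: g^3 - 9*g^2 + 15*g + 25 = (g - 5)*(g^2 - 4*g - 5) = (g - 5)^2*(g + 1)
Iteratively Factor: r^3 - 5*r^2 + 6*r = (r - 3)*(r^2 - 2*r) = (r - 3)*(r - 2)*(r)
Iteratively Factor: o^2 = (o)*(o)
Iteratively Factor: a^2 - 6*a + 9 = (a - 3)*(a - 3)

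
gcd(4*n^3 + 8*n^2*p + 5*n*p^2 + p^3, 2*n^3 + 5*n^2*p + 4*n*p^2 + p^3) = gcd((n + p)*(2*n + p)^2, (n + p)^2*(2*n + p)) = 2*n^2 + 3*n*p + p^2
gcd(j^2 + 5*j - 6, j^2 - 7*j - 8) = 1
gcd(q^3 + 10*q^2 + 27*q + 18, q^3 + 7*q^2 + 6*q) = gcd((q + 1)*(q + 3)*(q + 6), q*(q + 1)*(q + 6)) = q^2 + 7*q + 6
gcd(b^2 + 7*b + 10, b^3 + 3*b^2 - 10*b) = b + 5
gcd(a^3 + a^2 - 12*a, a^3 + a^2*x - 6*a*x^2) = a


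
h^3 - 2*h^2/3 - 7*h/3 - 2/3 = (h - 2)*(h + 1/3)*(h + 1)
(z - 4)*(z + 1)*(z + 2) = z^3 - z^2 - 10*z - 8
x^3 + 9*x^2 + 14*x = x*(x + 2)*(x + 7)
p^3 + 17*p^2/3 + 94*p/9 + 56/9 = (p + 4/3)*(p + 2)*(p + 7/3)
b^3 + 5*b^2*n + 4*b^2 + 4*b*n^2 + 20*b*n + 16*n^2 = (b + 4)*(b + n)*(b + 4*n)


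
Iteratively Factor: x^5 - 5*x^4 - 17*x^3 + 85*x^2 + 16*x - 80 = (x + 4)*(x^4 - 9*x^3 + 19*x^2 + 9*x - 20) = (x + 1)*(x + 4)*(x^3 - 10*x^2 + 29*x - 20) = (x - 4)*(x + 1)*(x + 4)*(x^2 - 6*x + 5) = (x - 5)*(x - 4)*(x + 1)*(x + 4)*(x - 1)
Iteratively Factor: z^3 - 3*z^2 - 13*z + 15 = (z - 1)*(z^2 - 2*z - 15) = (z - 5)*(z - 1)*(z + 3)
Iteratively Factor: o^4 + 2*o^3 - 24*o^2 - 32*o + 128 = (o - 4)*(o^3 + 6*o^2 - 32) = (o - 4)*(o - 2)*(o^2 + 8*o + 16) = (o - 4)*(o - 2)*(o + 4)*(o + 4)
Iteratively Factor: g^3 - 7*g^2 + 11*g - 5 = (g - 1)*(g^2 - 6*g + 5) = (g - 1)^2*(g - 5)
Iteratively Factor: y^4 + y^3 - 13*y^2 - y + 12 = (y + 4)*(y^3 - 3*y^2 - y + 3) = (y - 3)*(y + 4)*(y^2 - 1) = (y - 3)*(y + 1)*(y + 4)*(y - 1)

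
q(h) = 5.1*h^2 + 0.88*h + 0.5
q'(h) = 10.2*h + 0.88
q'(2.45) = 25.87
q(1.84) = 19.39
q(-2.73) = 36.11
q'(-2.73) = -26.97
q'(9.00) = 92.68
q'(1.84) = 19.65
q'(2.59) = 27.30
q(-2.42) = 28.24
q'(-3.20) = -31.76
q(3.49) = 65.69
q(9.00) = 421.52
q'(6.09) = 63.00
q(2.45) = 33.27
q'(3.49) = 36.48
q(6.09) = 195.01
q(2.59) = 36.99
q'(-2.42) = -23.80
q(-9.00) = 405.68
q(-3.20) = 49.91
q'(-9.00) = -90.92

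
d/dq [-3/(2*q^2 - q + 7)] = 3*(4*q - 1)/(2*q^2 - q + 7)^2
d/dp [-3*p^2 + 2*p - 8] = 2 - 6*p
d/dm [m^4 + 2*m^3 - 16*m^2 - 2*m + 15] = 4*m^3 + 6*m^2 - 32*m - 2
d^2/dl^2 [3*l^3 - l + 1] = 18*l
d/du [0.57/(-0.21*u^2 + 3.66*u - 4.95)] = (0.2394*u - 2.0862)/(0.21*u^2 - 3.66*u + 4.95)^2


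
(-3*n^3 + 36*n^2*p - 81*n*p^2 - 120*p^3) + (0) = -3*n^3 + 36*n^2*p - 81*n*p^2 - 120*p^3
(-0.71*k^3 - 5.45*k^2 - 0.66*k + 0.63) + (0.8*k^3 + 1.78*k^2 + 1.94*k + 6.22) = 0.0900000000000001*k^3 - 3.67*k^2 + 1.28*k + 6.85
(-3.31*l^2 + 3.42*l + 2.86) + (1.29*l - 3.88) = -3.31*l^2 + 4.71*l - 1.02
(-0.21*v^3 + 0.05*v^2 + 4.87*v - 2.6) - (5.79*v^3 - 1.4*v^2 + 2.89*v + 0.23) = -6.0*v^3 + 1.45*v^2 + 1.98*v - 2.83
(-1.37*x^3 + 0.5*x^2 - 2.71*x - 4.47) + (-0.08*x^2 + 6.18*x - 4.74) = -1.37*x^3 + 0.42*x^2 + 3.47*x - 9.21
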